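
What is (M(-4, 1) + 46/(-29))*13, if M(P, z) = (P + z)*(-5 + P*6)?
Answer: 32201/29 ≈ 1110.4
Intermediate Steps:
M(P, z) = (-5 + 6*P)*(P + z) (M(P, z) = (P + z)*(-5 + 6*P) = (-5 + 6*P)*(P + z))
(M(-4, 1) + 46/(-29))*13 = ((-5*(-4) - 5*1 + 6*(-4)**2 + 6*(-4)*1) + 46/(-29))*13 = ((20 - 5 + 6*16 - 24) + 46*(-1/29))*13 = ((20 - 5 + 96 - 24) - 46/29)*13 = (87 - 46/29)*13 = (2477/29)*13 = 32201/29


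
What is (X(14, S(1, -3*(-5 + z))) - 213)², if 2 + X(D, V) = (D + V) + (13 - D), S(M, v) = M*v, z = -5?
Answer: 29584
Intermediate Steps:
X(D, V) = 11 + V (X(D, V) = -2 + ((D + V) + (13 - D)) = -2 + (13 + V) = 11 + V)
(X(14, S(1, -3*(-5 + z))) - 213)² = ((11 + 1*(-3*(-5 - 5))) - 213)² = ((11 + 1*(-3*(-10))) - 213)² = ((11 + 1*30) - 213)² = ((11 + 30) - 213)² = (41 - 213)² = (-172)² = 29584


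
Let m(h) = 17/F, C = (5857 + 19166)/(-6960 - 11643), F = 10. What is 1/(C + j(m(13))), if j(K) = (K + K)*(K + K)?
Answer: 155025/1583564 ≈ 0.097896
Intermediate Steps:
C = -8341/6201 (C = 25023/(-18603) = 25023*(-1/18603) = -8341/6201 ≈ -1.3451)
m(h) = 17/10
j(K) = 4*K² (j(K) = (2*K)*(2*K) = 4*K²)
1/(C + j(m(13))) = 1/(-8341/6201 + 4*(17/10)²) = 1/(-8341/6201 + 4*(289/100)) = 1/(-8341/6201 + 289/25) = 1/(1583564/155025) = 155025/1583564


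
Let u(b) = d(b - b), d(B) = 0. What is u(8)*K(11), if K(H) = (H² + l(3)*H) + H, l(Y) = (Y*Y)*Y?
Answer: 0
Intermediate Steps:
l(Y) = Y³ (l(Y) = Y²*Y = Y³)
u(b) = 0
K(H) = H² + 28*H (K(H) = (H² + 3³*H) + H = (H² + 27*H) + H = H² + 28*H)
u(8)*K(11) = 0*(11*(28 + 11)) = 0*(11*39) = 0*429 = 0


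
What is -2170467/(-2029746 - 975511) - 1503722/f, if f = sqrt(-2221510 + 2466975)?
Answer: 2170467/3005257 - 136702*sqrt(245465)/22315 ≈ -3034.4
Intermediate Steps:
f = sqrt(245465) ≈ 495.44
-2170467/(-2029746 - 975511) - 1503722/f = -2170467/(-2029746 - 975511) - 1503722*sqrt(245465)/245465 = -2170467/(-3005257) - 136702*sqrt(245465)/22315 = -2170467*(-1/3005257) - 136702*sqrt(245465)/22315 = 2170467/3005257 - 136702*sqrt(245465)/22315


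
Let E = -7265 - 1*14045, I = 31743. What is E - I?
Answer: -53053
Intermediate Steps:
E = -21310 (E = -7265 - 14045 = -21310)
E - I = -21310 - 1*31743 = -21310 - 31743 = -53053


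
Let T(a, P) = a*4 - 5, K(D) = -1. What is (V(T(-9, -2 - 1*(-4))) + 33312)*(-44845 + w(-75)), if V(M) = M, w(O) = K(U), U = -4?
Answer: -1492071266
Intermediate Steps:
w(O) = -1
T(a, P) = -5 + 4*a (T(a, P) = 4*a - 5 = -5 + 4*a)
(V(T(-9, -2 - 1*(-4))) + 33312)*(-44845 + w(-75)) = ((-5 + 4*(-9)) + 33312)*(-44845 - 1) = ((-5 - 36) + 33312)*(-44846) = (-41 + 33312)*(-44846) = 33271*(-44846) = -1492071266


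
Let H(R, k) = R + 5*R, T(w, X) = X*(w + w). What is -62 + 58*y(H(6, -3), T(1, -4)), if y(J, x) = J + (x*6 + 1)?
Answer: -700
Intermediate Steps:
T(w, X) = 2*X*w (T(w, X) = X*(2*w) = 2*X*w)
H(R, k) = 6*R
y(J, x) = 1 + J + 6*x (y(J, x) = J + (6*x + 1) = J + (1 + 6*x) = 1 + J + 6*x)
-62 + 58*y(H(6, -3), T(1, -4)) = -62 + 58*(1 + 6*6 + 6*(2*(-4)*1)) = -62 + 58*(1 + 36 + 6*(-8)) = -62 + 58*(1 + 36 - 48) = -62 + 58*(-11) = -62 - 638 = -700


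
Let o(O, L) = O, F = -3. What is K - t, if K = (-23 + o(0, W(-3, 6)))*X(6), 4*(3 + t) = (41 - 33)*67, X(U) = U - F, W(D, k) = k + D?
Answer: -338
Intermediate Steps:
W(D, k) = D + k
X(U) = 3 + U (X(U) = U - 1*(-3) = U + 3 = 3 + U)
t = 131 (t = -3 + ((41 - 33)*67)/4 = -3 + (8*67)/4 = -3 + (¼)*536 = -3 + 134 = 131)
K = -207 (K = (-23 + 0)*(3 + 6) = -23*9 = -207)
K - t = -207 - 1*131 = -207 - 131 = -338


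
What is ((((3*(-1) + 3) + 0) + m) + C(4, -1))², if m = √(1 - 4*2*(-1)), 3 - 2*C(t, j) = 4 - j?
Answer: 4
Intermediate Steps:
C(t, j) = -½ + j/2 (C(t, j) = 3/2 - (4 - j)/2 = 3/2 + (-2 + j/2) = -½ + j/2)
m = 3 (m = √(1 - 8*(-1)) = √(1 + 8) = √9 = 3)
((((3*(-1) + 3) + 0) + m) + C(4, -1))² = ((((3*(-1) + 3) + 0) + 3) + (-½ + (½)*(-1)))² = ((((-3 + 3) + 0) + 3) + (-½ - ½))² = (((0 + 0) + 3) - 1)² = ((0 + 3) - 1)² = (3 - 1)² = 2² = 4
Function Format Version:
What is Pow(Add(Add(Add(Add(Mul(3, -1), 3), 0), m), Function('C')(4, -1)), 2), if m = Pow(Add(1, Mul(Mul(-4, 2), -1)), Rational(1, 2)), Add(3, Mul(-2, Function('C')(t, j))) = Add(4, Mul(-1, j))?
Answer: 4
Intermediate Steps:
Function('C')(t, j) = Add(Rational(-1, 2), Mul(Rational(1, 2), j)) (Function('C')(t, j) = Add(Rational(3, 2), Mul(Rational(-1, 2), Add(4, Mul(-1, j)))) = Add(Rational(3, 2), Add(-2, Mul(Rational(1, 2), j))) = Add(Rational(-1, 2), Mul(Rational(1, 2), j)))
m = 3 (m = Pow(Add(1, Mul(-8, -1)), Rational(1, 2)) = Pow(Add(1, 8), Rational(1, 2)) = Pow(9, Rational(1, 2)) = 3)
Pow(Add(Add(Add(Add(Mul(3, -1), 3), 0), m), Function('C')(4, -1)), 2) = Pow(Add(Add(Add(Add(Mul(3, -1), 3), 0), 3), Add(Rational(-1, 2), Mul(Rational(1, 2), -1))), 2) = Pow(Add(Add(Add(Add(-3, 3), 0), 3), Add(Rational(-1, 2), Rational(-1, 2))), 2) = Pow(Add(Add(Add(0, 0), 3), -1), 2) = Pow(Add(Add(0, 3), -1), 2) = Pow(Add(3, -1), 2) = Pow(2, 2) = 4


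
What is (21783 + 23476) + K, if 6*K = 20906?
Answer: 146230/3 ≈ 48743.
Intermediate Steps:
K = 10453/3 (K = (1/6)*20906 = 10453/3 ≈ 3484.3)
(21783 + 23476) + K = (21783 + 23476) + 10453/3 = 45259 + 10453/3 = 146230/3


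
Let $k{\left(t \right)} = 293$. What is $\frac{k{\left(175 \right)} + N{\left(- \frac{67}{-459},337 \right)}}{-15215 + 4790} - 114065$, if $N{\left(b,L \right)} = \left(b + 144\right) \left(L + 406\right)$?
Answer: $- \frac{545858873471}{4785075} \approx -1.1408 \cdot 10^{5}$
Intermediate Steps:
$N{\left(b,L \right)} = \left(144 + b\right) \left(406 + L\right)$
$\frac{k{\left(175 \right)} + N{\left(- \frac{67}{-459},337 \right)}}{-15215 + 4790} - 114065 = \frac{293 + \left(58464 + 144 \cdot 337 + 406 \left(- \frac{67}{-459}\right) + 337 \left(- \frac{67}{-459}\right)\right)}{-15215 + 4790} - 114065 = \frac{293 + \left(58464 + 48528 + 406 \left(\left(-67\right) \left(- \frac{1}{459}\right)\right) + 337 \left(\left(-67\right) \left(- \frac{1}{459}\right)\right)\right)}{-10425} - 114065 = \left(293 + \left(58464 + 48528 + 406 \cdot \frac{67}{459} + 337 \cdot \frac{67}{459}\right)\right) \left(- \frac{1}{10425}\right) - 114065 = \left(293 + \left(58464 + 48528 + \frac{27202}{459} + \frac{22579}{459}\right)\right) \left(- \frac{1}{10425}\right) - 114065 = \left(293 + \frac{49159109}{459}\right) \left(- \frac{1}{10425}\right) - 114065 = \frac{49293596}{459} \left(- \frac{1}{10425}\right) - 114065 = - \frac{49293596}{4785075} - 114065 = - \frac{545858873471}{4785075}$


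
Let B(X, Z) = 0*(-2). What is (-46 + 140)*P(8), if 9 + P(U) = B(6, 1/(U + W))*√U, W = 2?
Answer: -846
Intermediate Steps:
B(X, Z) = 0
P(U) = -9 (P(U) = -9 + 0*√U = -9 + 0 = -9)
(-46 + 140)*P(8) = (-46 + 140)*(-9) = 94*(-9) = -846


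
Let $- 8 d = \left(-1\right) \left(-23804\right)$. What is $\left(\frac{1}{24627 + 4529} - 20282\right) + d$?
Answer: $- \frac{678095669}{29156} \approx -23258.0$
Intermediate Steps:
$d = - \frac{5951}{2}$ ($d = - \frac{\left(-1\right) \left(-23804\right)}{8} = \left(- \frac{1}{8}\right) 23804 = - \frac{5951}{2} \approx -2975.5$)
$\left(\frac{1}{24627 + 4529} - 20282\right) + d = \left(\frac{1}{24627 + 4529} - 20282\right) - \frac{5951}{2} = \left(\frac{1}{29156} - 20282\right) - \frac{5951}{2} = - \frac{591341991}{29156} - \frac{5951}{2} = - \frac{678095669}{29156}$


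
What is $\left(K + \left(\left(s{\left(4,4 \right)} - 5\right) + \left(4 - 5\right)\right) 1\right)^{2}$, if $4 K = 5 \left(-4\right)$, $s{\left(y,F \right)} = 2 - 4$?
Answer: $169$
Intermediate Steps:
$s{\left(y,F \right)} = -2$ ($s{\left(y,F \right)} = 2 - 4 = -2$)
$K = -5$ ($K = \frac{5 \left(-4\right)}{4} = \frac{1}{4} \left(-20\right) = -5$)
$\left(K + \left(\left(s{\left(4,4 \right)} - 5\right) + \left(4 - 5\right)\right) 1\right)^{2} = \left(-5 + \left(\left(-2 - 5\right) + \left(4 - 5\right)\right) 1\right)^{2} = \left(-5 + \left(-7 - 1\right) 1\right)^{2} = \left(-5 - 8\right)^{2} = \left(-13\right)^{2} = 169$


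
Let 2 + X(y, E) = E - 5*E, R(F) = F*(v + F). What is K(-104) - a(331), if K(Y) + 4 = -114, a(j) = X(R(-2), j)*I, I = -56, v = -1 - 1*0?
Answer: -74374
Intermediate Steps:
v = -1 (v = -1 + 0 = -1)
R(F) = F*(-1 + F)
X(y, E) = -2 - 4*E (X(y, E) = -2 + (E - 5*E) = -2 - 4*E)
a(j) = 112 + 224*j (a(j) = (-2 - 4*j)*(-56) = 112 + 224*j)
K(Y) = -118 (K(Y) = -4 - 114 = -118)
K(-104) - a(331) = -118 - (112 + 224*331) = -118 - (112 + 74144) = -118 - 1*74256 = -118 - 74256 = -74374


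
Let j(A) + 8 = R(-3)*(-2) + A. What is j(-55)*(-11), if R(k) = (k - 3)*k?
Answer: 1089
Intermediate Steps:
R(k) = k*(-3 + k) (R(k) = (-3 + k)*k = k*(-3 + k))
j(A) = -44 + A (j(A) = -8 + (-3*(-3 - 3)*(-2) + A) = -8 + (-3*(-6)*(-2) + A) = -8 + (18*(-2) + A) = -8 + (-36 + A) = -44 + A)
j(-55)*(-11) = (-44 - 55)*(-11) = -99*(-11) = 1089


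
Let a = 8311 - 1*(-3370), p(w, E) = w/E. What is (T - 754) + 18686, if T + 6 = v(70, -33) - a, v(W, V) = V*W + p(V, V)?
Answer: 3936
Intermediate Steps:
a = 11681 (a = 8311 + 3370 = 11681)
v(W, V) = 1 + V*W (v(W, V) = V*W + V/V = V*W + 1 = 1 + V*W)
T = -13996 (T = -6 + ((1 - 33*70) - 1*11681) = -6 + ((1 - 2310) - 11681) = -6 + (-2309 - 11681) = -6 - 13990 = -13996)
(T - 754) + 18686 = (-13996 - 754) + 18686 = -14750 + 18686 = 3936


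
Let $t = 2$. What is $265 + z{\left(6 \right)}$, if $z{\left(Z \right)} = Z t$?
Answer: $277$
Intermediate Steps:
$z{\left(Z \right)} = 2 Z$ ($z{\left(Z \right)} = Z 2 = 2 Z$)
$265 + z{\left(6 \right)} = 265 + 2 \cdot 6 = 265 + 12 = 277$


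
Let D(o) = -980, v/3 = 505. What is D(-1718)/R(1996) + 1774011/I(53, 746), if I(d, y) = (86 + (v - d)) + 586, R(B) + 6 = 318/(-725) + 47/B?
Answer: 2784991729969/2830065986 ≈ 984.07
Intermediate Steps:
v = 1515 (v = 3*505 = 1515)
R(B) = -4668/725 + 47/B (R(B) = -6 + (318/(-725) + 47/B) = -6 + (318*(-1/725) + 47/B) = -6 + (-318/725 + 47/B) = -4668/725 + 47/B)
I(d, y) = 2187 - d (I(d, y) = (86 + (1515 - d)) + 586 = (1601 - d) + 586 = 2187 - d)
D(-1718)/R(1996) + 1774011/I(53, 746) = -980/(-4668/725 + 47/1996) + 1774011/(2187 - 1*53) = -980/(-4668/725 + 47*(1/1996)) + 1774011/(2187 - 53) = -980/(-4668/725 + 47/1996) + 1774011/2134 = -980/(-9283253/1447100) + 1774011*(1/2134) = -980*(-1447100/9283253) + 1774011/2134 = 202594000/1326179 + 1774011/2134 = 2784991729969/2830065986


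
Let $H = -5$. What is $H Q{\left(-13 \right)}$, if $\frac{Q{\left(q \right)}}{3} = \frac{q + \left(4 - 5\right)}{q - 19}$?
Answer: $- \frac{105}{16} \approx -6.5625$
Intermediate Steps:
$Q{\left(q \right)} = \frac{3 \left(-1 + q\right)}{-19 + q}$ ($Q{\left(q \right)} = 3 \frac{q + \left(4 - 5\right)}{q - 19} = 3 \frac{q - 1}{-19 + q} = 3 \frac{-1 + q}{-19 + q} = \frac{3 \left(-1 + q\right)}{-19 + q}$)
$H Q{\left(-13 \right)} = - 5 \frac{3 \left(-1 - 13\right)}{-19 - 13} = - 5 \cdot 3 \frac{1}{-32} \left(-14\right) = - 5 \cdot 3 \left(- \frac{1}{32}\right) \left(-14\right) = \left(-5\right) \frac{21}{16} = - \frac{105}{16}$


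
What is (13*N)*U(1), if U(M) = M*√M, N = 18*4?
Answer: 936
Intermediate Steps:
N = 72
U(M) = M^(3/2)
(13*N)*U(1) = (13*72)*1^(3/2) = 936*1 = 936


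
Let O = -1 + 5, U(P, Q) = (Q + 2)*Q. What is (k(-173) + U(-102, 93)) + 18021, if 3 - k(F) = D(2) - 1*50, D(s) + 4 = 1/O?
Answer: 107651/4 ≈ 26913.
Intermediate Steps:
U(P, Q) = Q*(2 + Q) (U(P, Q) = (2 + Q)*Q = Q*(2 + Q))
O = 4
D(s) = -15/4 (D(s) = -4 + 1/4 = -15/4)
k(F) = 227/4 (k(F) = 3 - (-15/4 - 1*50) = 3 - (-15/4 - 50) = 3 - 1*(-215/4) = 3 + 215/4 = 227/4)
(k(-173) + U(-102, 93)) + 18021 = (227/4 + 93*(2 + 93)) + 18021 = (227/4 + 93*95) + 18021 = (227/4 + 8835) + 18021 = 35567/4 + 18021 = 107651/4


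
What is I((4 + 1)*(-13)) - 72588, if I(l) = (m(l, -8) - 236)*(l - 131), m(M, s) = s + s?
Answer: -23196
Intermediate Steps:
m(M, s) = 2*s
I(l) = 33012 - 252*l (I(l) = (2*(-8) - 236)*(l - 131) = (-16 - 236)*(-131 + l) = -252*(-131 + l) = 33012 - 252*l)
I((4 + 1)*(-13)) - 72588 = (33012 - 252*(4 + 1)*(-13)) - 72588 = (33012 - 1260*(-13)) - 72588 = (33012 - 252*(-65)) - 72588 = (33012 + 16380) - 72588 = 49392 - 72588 = -23196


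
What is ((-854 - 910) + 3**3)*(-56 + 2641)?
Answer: -4490145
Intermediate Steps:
((-854 - 910) + 3**3)*(-56 + 2641) = (-1764 + 27)*2585 = -1737*2585 = -4490145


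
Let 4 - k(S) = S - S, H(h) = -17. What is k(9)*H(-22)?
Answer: -68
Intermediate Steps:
k(S) = 4 (k(S) = 4 - (S - S) = 4 - 1*0 = 4 + 0 = 4)
k(9)*H(-22) = 4*(-17) = -68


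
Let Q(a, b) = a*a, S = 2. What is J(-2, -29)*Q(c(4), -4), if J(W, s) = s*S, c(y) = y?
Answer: -928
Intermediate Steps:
J(W, s) = 2*s (J(W, s) = s*2 = 2*s)
Q(a, b) = a**2
J(-2, -29)*Q(c(4), -4) = (2*(-29))*4**2 = -58*16 = -928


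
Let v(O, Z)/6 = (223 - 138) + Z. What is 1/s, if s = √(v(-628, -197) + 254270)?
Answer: √253598/253598 ≈ 0.0019858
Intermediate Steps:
v(O, Z) = 510 + 6*Z (v(O, Z) = 6*((223 - 138) + Z) = 6*(85 + Z) = 510 + 6*Z)
s = √253598 (s = √((510 + 6*(-197)) + 254270) = √((510 - 1182) + 254270) = √(-672 + 254270) = √253598 ≈ 503.58)
1/s = 1/(√253598) = √253598/253598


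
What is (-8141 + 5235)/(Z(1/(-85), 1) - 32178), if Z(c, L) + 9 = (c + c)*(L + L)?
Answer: 247010/2735899 ≈ 0.090285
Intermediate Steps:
Z(c, L) = -9 + 4*L*c (Z(c, L) = -9 + (c + c)*(L + L) = -9 + (2*c)*(2*L) = -9 + 4*L*c)
(-8141 + 5235)/(Z(1/(-85), 1) - 32178) = (-8141 + 5235)/((-9 + 4*1/(-85)) - 32178) = -2906/((-9 + 4*1*(-1/85)) - 32178) = -2906/((-9 - 4/85) - 32178) = -2906/(-769/85 - 32178) = -2906/(-2735899/85) = -2906*(-85/2735899) = 247010/2735899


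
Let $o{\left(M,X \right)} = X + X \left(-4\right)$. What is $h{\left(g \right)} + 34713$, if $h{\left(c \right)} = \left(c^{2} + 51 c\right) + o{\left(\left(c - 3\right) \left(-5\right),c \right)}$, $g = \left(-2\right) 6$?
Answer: $34281$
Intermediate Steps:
$g = -12$
$o{\left(M,X \right)} = - 3 X$ ($o{\left(M,X \right)} = X - 4 X = - 3 X$)
$h{\left(c \right)} = c^{2} + 48 c$ ($h{\left(c \right)} = \left(c^{2} + 51 c\right) - 3 c = c^{2} + 48 c$)
$h{\left(g \right)} + 34713 = - 12 \left(48 - 12\right) + 34713 = \left(-12\right) 36 + 34713 = -432 + 34713 = 34281$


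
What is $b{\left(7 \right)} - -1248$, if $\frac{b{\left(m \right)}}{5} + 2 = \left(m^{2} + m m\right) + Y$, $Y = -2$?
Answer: $1718$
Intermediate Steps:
$b{\left(m \right)} = -20 + 10 m^{2}$ ($b{\left(m \right)} = -10 + 5 \left(\left(m^{2} + m m\right) - 2\right) = -10 + 5 \left(\left(m^{2} + m^{2}\right) - 2\right) = -10 + 5 \left(2 m^{2} - 2\right) = -10 + 5 \left(-2 + 2 m^{2}\right) = -10 + \left(-10 + 10 m^{2}\right) = -20 + 10 m^{2}$)
$b{\left(7 \right)} - -1248 = \left(-20 + 10 \cdot 7^{2}\right) - -1248 = \left(-20 + 10 \cdot 49\right) + 1248 = \left(-20 + 490\right) + 1248 = 470 + 1248 = 1718$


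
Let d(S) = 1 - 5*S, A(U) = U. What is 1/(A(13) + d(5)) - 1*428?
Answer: -4709/11 ≈ -428.09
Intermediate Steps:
1/(A(13) + d(5)) - 1*428 = 1/(13 + (1 - 5*5)) - 1*428 = 1/(13 + (1 - 25)) - 428 = 1/(13 - 24) - 428 = 1/(-11) - 428 = -1/11 - 428 = -4709/11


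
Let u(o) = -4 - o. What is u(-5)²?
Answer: 1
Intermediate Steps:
u(-5)² = (-4 - 1*(-5))² = (-4 + 5)² = 1² = 1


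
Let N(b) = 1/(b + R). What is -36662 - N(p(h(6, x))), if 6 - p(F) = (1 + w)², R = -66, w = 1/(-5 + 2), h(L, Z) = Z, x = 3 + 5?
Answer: -19944119/544 ≈ -36662.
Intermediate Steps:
x = 8
w = -⅓ (w = 1/(-3) = -⅓ ≈ -0.33333)
p(F) = 50/9 (p(F) = 6 - (1 - ⅓)² = 6 - (⅔)² = 6 - 1*4/9 = 6 - 4/9 = 50/9)
N(b) = 1/(-66 + b) (N(b) = 1/(b - 66) = 1/(-66 + b))
-36662 - N(p(h(6, x))) = -36662 - 1/(-66 + 50/9) = -36662 - 1/(-544/9) = -36662 - 1*(-9/544) = -36662 + 9/544 = -19944119/544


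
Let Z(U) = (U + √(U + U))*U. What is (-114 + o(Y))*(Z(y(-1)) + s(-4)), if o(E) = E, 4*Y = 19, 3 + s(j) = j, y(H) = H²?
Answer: 1311/2 - 437*√2/4 ≈ 501.00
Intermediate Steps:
s(j) = -3 + j
Y = 19/4 (Y = (¼)*19 = 19/4 ≈ 4.7500)
Z(U) = U*(U + √2*√U) (Z(U) = (U + √(2*U))*U = (U + √2*√U)*U = U*(U + √2*√U))
(-114 + o(Y))*(Z(y(-1)) + s(-4)) = (-114 + 19/4)*((((-1)²)² + √2*((-1)²)^(3/2)) + (-3 - 4)) = -437*((1² + √2*1^(3/2)) - 7)/4 = -437*((1 + √2*1) - 7)/4 = -437*((1 + √2) - 7)/4 = -437*(-6 + √2)/4 = 1311/2 - 437*√2/4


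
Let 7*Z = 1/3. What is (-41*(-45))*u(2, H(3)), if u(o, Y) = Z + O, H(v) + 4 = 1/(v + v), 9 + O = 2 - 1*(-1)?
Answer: -76875/7 ≈ -10982.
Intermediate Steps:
Z = 1/21 (Z = (⅐)/3 = (⅐)*(⅓) = 1/21 ≈ 0.047619)
O = -6 (O = -9 + (2 - 1*(-1)) = -9 + (2 + 1) = -9 + 3 = -6)
H(v) = -4 + 1/(2*v) (H(v) = -4 + 1/(v + v) = -4 + 1/(2*v))
u(o, Y) = -125/21 (u(o, Y) = 1/21 - 6 = -125/21)
(-41*(-45))*u(2, H(3)) = -41*(-45)*(-125/21) = 1845*(-125/21) = -76875/7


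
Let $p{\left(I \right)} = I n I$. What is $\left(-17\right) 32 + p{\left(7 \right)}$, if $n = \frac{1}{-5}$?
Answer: $- \frac{2769}{5} \approx -553.8$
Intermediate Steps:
$n = - \frac{1}{5} \approx -0.2$
$p{\left(I \right)} = - \frac{I^{2}}{5}$ ($p{\left(I \right)} = I \left(- \frac{1}{5}\right) I = - \frac{I}{5} I = - \frac{I^{2}}{5}$)
$\left(-17\right) 32 + p{\left(7 \right)} = \left(-17\right) 32 - \frac{7^{2}}{5} = -544 - \frac{49}{5} = - \frac{2769}{5}$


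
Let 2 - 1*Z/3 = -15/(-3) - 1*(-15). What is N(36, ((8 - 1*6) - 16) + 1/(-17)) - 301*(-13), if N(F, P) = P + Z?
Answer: 65364/17 ≈ 3844.9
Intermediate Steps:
Z = -54 (Z = 6 - 3*(-15/(-3) - 1*(-15)) = 6 - 3*(-15*(-1/3) + 15) = 6 - 3*(5 + 15) = 6 - 3*20 = 6 - 60 = -54)
N(F, P) = -54 + P (N(F, P) = P - 54 = -54 + P)
N(36, ((8 - 1*6) - 16) + 1/(-17)) - 301*(-13) = (-54 + (((8 - 1*6) - 16) + 1/(-17))) - 301*(-13) = (-54 + (((8 - 6) - 16) - 1/17)) - 1*(-3913) = (-54 + ((2 - 16) - 1/17)) + 3913 = (-54 + (-14 - 1/17)) + 3913 = (-54 - 239/17) + 3913 = -1157/17 + 3913 = 65364/17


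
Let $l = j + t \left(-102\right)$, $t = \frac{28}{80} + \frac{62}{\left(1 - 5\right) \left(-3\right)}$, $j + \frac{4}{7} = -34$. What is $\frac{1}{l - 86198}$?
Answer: $- \frac{70}{6075669} \approx -1.1521 \cdot 10^{-5}$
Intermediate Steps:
$j = - \frac{242}{7}$ ($j = - \frac{4}{7} - 34 = - \frac{242}{7} \approx -34.571$)
$t = \frac{331}{60}$ ($t = 28 \cdot \frac{1}{80} + \frac{62}{\left(-4\right) \left(-3\right)} = \frac{7}{20} + \frac{62}{12} = \frac{7}{20} + 62 \cdot \frac{1}{12} = \frac{7}{20} + \frac{31}{6} = \frac{331}{60} \approx 5.5167$)
$l = - \frac{41809}{70}$ ($l = - \frac{242}{7} + \frac{331}{60} \left(-102\right) = - \frac{242}{7} - \frac{5627}{10} = - \frac{41809}{70} \approx -597.27$)
$\frac{1}{l - 86198} = \frac{1}{- \frac{41809}{70} - 86198} = \frac{1}{- \frac{6075669}{70}} = - \frac{70}{6075669}$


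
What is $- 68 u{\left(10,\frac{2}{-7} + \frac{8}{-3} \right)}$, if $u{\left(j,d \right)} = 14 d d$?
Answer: $- \frac{522784}{63} \approx -8298.2$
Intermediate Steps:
$u{\left(j,d \right)} = 14 d^{2}$
$- 68 u{\left(10,\frac{2}{-7} + \frac{8}{-3} \right)} = - 68 \cdot 14 \left(\frac{2}{-7} + \frac{8}{-3}\right)^{2} = - 68 \cdot 14 \left(2 \left(- \frac{1}{7}\right) + 8 \left(- \frac{1}{3}\right)\right)^{2} = - 68 \cdot 14 \left(- \frac{2}{7} - \frac{8}{3}\right)^{2} = - 68 \cdot 14 \left(- \frac{62}{21}\right)^{2} = - 68 \cdot 14 \cdot \frac{3844}{441} = \left(-68\right) \frac{7688}{63} = - \frac{522784}{63}$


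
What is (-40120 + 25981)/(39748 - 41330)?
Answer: 14139/1582 ≈ 8.9374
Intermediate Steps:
(-40120 + 25981)/(39748 - 41330) = -14139/(-1582) = -14139*(-1/1582) = 14139/1582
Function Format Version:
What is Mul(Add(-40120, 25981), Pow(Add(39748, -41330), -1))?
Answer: Rational(14139, 1582) ≈ 8.9374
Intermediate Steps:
Mul(Add(-40120, 25981), Pow(Add(39748, -41330), -1)) = Mul(-14139, Pow(-1582, -1)) = Mul(-14139, Rational(-1, 1582)) = Rational(14139, 1582)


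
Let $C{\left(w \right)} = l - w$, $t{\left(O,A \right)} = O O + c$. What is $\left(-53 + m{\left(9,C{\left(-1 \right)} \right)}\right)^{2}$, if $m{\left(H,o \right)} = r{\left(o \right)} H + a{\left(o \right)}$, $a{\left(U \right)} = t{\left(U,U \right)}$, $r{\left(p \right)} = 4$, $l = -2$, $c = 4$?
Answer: $144$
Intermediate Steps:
$t{\left(O,A \right)} = 4 + O^{2}$ ($t{\left(O,A \right)} = O O + 4 = O^{2} + 4 = 4 + O^{2}$)
$a{\left(U \right)} = 4 + U^{2}$
$C{\left(w \right)} = -2 - w$
$m{\left(H,o \right)} = 4 + o^{2} + 4 H$ ($m{\left(H,o \right)} = 4 H + \left(4 + o^{2}\right) = 4 + o^{2} + 4 H$)
$\left(-53 + m{\left(9,C{\left(-1 \right)} \right)}\right)^{2} = \left(-53 + \left(4 + \left(-2 - -1\right)^{2} + 4 \cdot 9\right)\right)^{2} = \left(-53 + \left(4 + \left(-2 + 1\right)^{2} + 36\right)\right)^{2} = \left(-53 + \left(4 + \left(-1\right)^{2} + 36\right)\right)^{2} = \left(-53 + \left(4 + 1 + 36\right)\right)^{2} = \left(-53 + 41\right)^{2} = \left(-12\right)^{2} = 144$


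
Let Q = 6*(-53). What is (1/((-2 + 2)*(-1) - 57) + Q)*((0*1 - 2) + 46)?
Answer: -797588/57 ≈ -13993.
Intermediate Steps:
Q = -318
(1/((-2 + 2)*(-1) - 57) + Q)*((0*1 - 2) + 46) = (1/((-2 + 2)*(-1) - 57) - 318)*((0*1 - 2) + 46) = (1/(0*(-1) - 57) - 318)*((0 - 2) + 46) = (1/(0 - 57) - 318)*(-2 + 46) = (1/(-57) - 318)*44 = (-1/57 - 318)*44 = -18127/57*44 = -797588/57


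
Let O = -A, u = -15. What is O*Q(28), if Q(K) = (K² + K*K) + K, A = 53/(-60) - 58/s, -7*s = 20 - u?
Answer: -85519/5 ≈ -17104.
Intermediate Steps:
s = -5 (s = -(20 - 1*(-15))/7 = -(20 + 15)/7 = -⅐*35 = -5)
A = 643/60 (A = 53/(-60) - 58/(-5) = 53*(-1/60) - 58*(-⅕) = -53/60 + 58/5 = 643/60 ≈ 10.717)
Q(K) = K + 2*K² (Q(K) = (K² + K²) + K = 2*K² + K = K + 2*K²)
O = -643/60 (O = -1*643/60 = -643/60 ≈ -10.717)
O*Q(28) = -4501*(1 + 2*28)/15 = -4501*(1 + 56)/15 = -4501*57/15 = -643/60*1596 = -85519/5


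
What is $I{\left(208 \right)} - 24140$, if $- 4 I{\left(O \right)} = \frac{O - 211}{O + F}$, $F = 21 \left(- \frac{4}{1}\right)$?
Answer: $- \frac{11973437}{496} \approx -24140.0$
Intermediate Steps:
$F = -84$ ($F = 21 \left(\left(-4\right) 1\right) = 21 \left(-4\right) = -84$)
$I{\left(O \right)} = - \frac{-211 + O}{4 \left(-84 + O\right)}$ ($I{\left(O \right)} = - \frac{\left(O - 211\right) \frac{1}{O - 84}}{4} = - \frac{\left(-211 + O\right) \frac{1}{-84 + O}}{4} = - \frac{\frac{1}{-84 + O} \left(-211 + O\right)}{4} = - \frac{-211 + O}{4 \left(-84 + O\right)}$)
$I{\left(208 \right)} - 24140 = \frac{211 - 208}{4 \left(-84 + 208\right)} - 24140 = \frac{211 - 208}{4 \cdot 124} - 24140 = \frac{1}{4} \cdot \frac{1}{124} \cdot 3 - 24140 = \frac{3}{496} - 24140 = - \frac{11973437}{496}$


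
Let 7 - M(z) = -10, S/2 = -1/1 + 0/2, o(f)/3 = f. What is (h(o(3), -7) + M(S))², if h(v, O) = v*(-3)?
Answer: 100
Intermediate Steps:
o(f) = 3*f
h(v, O) = -3*v
S = -2 (S = 2*(-1/1 + 0/2) = 2*(-1*1 + 0*(½)) = 2*(-1 + 0) = 2*(-1) = -2)
M(z) = 17 (M(z) = 7 - 1*(-10) = 7 + 10 = 17)
(h(o(3), -7) + M(S))² = (-9*3 + 17)² = (-3*9 + 17)² = (-27 + 17)² = (-10)² = 100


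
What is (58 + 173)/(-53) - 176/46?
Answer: -9977/1219 ≈ -8.1846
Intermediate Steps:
(58 + 173)/(-53) - 176/46 = 231*(-1/53) - 176*1/46 = -231/53 - 88/23 = -9977/1219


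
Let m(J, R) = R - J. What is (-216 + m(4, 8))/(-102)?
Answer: 106/51 ≈ 2.0784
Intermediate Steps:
(-216 + m(4, 8))/(-102) = (-216 + (8 - 1*4))/(-102) = -(-216 + (8 - 4))/102 = -(-216 + 4)/102 = -1/102*(-212) = 106/51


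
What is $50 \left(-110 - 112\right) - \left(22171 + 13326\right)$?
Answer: $-46597$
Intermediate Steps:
$50 \left(-110 - 112\right) - \left(22171 + 13326\right) = 50 \left(-222\right) - 35497 = -11100 - 35497 = -46597$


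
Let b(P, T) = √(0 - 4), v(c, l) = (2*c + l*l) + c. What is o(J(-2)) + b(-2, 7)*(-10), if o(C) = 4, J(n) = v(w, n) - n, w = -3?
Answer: 4 - 20*I ≈ 4.0 - 20.0*I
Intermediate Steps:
v(c, l) = l² + 3*c (v(c, l) = (2*c + l²) + c = (l² + 2*c) + c = l² + 3*c)
J(n) = -9 + n² - n (J(n) = (n² + 3*(-3)) - n = (n² - 9) - n = (-9 + n²) - n = -9 + n² - n)
b(P, T) = 2*I (b(P, T) = √(-4) = 2*I)
o(J(-2)) + b(-2, 7)*(-10) = 4 + (2*I)*(-10) = 4 - 20*I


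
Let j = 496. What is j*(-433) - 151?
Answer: -214919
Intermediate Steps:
j*(-433) - 151 = 496*(-433) - 151 = -214768 - 151 = -214919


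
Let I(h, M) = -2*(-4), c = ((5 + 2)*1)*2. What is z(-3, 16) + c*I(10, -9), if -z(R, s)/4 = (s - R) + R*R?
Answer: 0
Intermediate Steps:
c = 14 (c = (7*1)*2 = 7*2 = 14)
z(R, s) = -4*s - 4*R² + 4*R (z(R, s) = -4*((s - R) + R*R) = -4*((s - R) + R²) = -4*(s + R² - R) = -4*s - 4*R² + 4*R)
I(h, M) = 8
z(-3, 16) + c*I(10, -9) = (-4*16 - 4*(-3)² + 4*(-3)) + 14*8 = (-64 - 4*9 - 12) + 112 = (-64 - 36 - 12) + 112 = -112 + 112 = 0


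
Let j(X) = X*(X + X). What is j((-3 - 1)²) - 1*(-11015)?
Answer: 11527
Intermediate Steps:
j(X) = 2*X² (j(X) = X*(2*X) = 2*X²)
j((-3 - 1)²) - 1*(-11015) = 2*((-3 - 1)²)² - 1*(-11015) = 2*((-4)²)² + 11015 = 2*16² + 11015 = 2*256 + 11015 = 512 + 11015 = 11527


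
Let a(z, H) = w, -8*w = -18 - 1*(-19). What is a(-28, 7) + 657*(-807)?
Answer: -4241593/8 ≈ -5.3020e+5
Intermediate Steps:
w = -⅛ (w = -(-18 - 1*(-19))/8 = -(-18 + 19)/8 = -⅛*1 = -⅛ ≈ -0.12500)
a(z, H) = -⅛
a(-28, 7) + 657*(-807) = -⅛ + 657*(-807) = -⅛ - 530199 = -4241593/8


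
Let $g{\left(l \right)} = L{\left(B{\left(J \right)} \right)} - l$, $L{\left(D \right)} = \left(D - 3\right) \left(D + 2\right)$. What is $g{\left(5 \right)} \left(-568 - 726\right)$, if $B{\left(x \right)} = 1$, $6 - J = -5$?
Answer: $14234$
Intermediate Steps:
$J = 11$ ($J = 6 - -5 = 6 + 5 = 11$)
$L{\left(D \right)} = \left(-3 + D\right) \left(2 + D\right)$
$g{\left(l \right)} = -6 - l$ ($g{\left(l \right)} = \left(-6 + 1^{2} - 1\right) - l = \left(-6 + 1 - 1\right) - l = -6 - l$)
$g{\left(5 \right)} \left(-568 - 726\right) = \left(-6 - 5\right) \left(-568 - 726\right) = \left(-11\right) \left(-1294\right) = 14234$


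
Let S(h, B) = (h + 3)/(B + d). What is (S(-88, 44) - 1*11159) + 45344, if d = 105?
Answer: 5093480/149 ≈ 34184.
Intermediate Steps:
S(h, B) = (3 + h)/(105 + B) (S(h, B) = (h + 3)/(B + 105) = (3 + h)/(105 + B))
(S(-88, 44) - 1*11159) + 45344 = ((3 - 88)/(105 + 44) - 1*11159) + 45344 = (-85/149 - 11159) + 45344 = -1662776/149 + 45344 = 5093480/149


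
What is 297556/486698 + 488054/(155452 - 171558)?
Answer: -58185617189/1959689497 ≈ -29.691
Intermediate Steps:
297556/486698 + 488054/(155452 - 171558) = 297556*(1/486698) + 488054/(-16106) = 148778/243349 + 488054*(-1/16106) = 148778/243349 - 244027/8053 = -58185617189/1959689497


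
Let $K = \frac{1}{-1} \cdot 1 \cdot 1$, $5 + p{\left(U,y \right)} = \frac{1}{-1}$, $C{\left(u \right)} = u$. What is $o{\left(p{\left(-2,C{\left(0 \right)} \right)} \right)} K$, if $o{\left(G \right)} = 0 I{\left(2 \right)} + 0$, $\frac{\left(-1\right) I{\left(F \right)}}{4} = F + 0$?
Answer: $0$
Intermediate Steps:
$I{\left(F \right)} = - 4 F$ ($I{\left(F \right)} = - 4 \left(F + 0\right) = - 4 F$)
$p{\left(U,y \right)} = -6$ ($p{\left(U,y \right)} = -5 + \frac{1}{-1} = -5 - 1 = -6$)
$K = -1$ ($K = \left(-1\right) 1 \cdot 1 = \left(-1\right) 1 = -1$)
$o{\left(G \right)} = 0$ ($o{\left(G \right)} = 0 \left(\left(-4\right) 2\right) + 0 = 0 \left(-8\right) + 0 = 0 + 0 = 0$)
$o{\left(p{\left(-2,C{\left(0 \right)} \right)} \right)} K = 0 \left(-1\right) = 0$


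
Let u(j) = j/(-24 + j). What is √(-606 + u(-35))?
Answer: I*√2107421/59 ≈ 24.605*I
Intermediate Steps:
√(-606 + u(-35)) = √(-606 - 35/(-24 - 35)) = √(-606 - 35/(-59)) = √(-606 - 35*(-1/59)) = √(-606 + 35/59) = √(-35719/59) = I*√2107421/59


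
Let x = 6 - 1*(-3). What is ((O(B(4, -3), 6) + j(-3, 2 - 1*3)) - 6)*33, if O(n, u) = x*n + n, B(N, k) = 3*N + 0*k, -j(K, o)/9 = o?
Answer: 4059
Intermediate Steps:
j(K, o) = -9*o
x = 9 (x = 6 + 3 = 9)
B(N, k) = 3*N (B(N, k) = 3*N + 0 = 3*N)
O(n, u) = 10*n (O(n, u) = 9*n + n = 10*n)
((O(B(4, -3), 6) + j(-3, 2 - 1*3)) - 6)*33 = ((10*(3*4) - 9*(2 - 1*3)) - 6)*33 = ((10*12 - 9*(2 - 3)) - 6)*33 = ((120 - 9*(-1)) - 6)*33 = ((120 + 9) - 6)*33 = (129 - 6)*33 = 123*33 = 4059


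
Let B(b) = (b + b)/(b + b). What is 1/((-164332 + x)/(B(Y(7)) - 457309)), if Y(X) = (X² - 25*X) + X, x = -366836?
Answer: 38109/44264 ≈ 0.86095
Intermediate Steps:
Y(X) = X² - 24*X
B(b) = 1 (B(b) = (2*b)/((2*b)) = (2*b)*(1/(2*b)) = 1)
1/((-164332 + x)/(B(Y(7)) - 457309)) = 1/((-164332 - 366836)/(1 - 457309)) = 1/(-531168/(-457308)) = 1/(-531168*(-1/457308)) = 1/(44264/38109) = 38109/44264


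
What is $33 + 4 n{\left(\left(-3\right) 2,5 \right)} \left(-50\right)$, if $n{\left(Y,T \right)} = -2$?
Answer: $433$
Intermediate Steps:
$33 + 4 n{\left(\left(-3\right) 2,5 \right)} \left(-50\right) = 33 + 4 \left(-2\right) \left(-50\right) = 33 - -400 = 33 + 400 = 433$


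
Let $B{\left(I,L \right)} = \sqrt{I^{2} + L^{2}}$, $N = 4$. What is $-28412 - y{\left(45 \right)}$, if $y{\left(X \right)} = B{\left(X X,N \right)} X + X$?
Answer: $-28457 - 45 \sqrt{4100641} \approx -1.1958 \cdot 10^{5}$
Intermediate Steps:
$y{\left(X \right)} = X + X \sqrt{16 + X^{4}}$ ($y{\left(X \right)} = \sqrt{\left(X X\right)^{2} + 4^{2}} X + X = \sqrt{\left(X^{2}\right)^{2} + 16} X + X = \sqrt{X^{4} + 16} X + X = \sqrt{16 + X^{4}} X + X = X \sqrt{16 + X^{4}} + X = X + X \sqrt{16 + X^{4}}$)
$-28412 - y{\left(45 \right)} = -28412 - 45 \left(1 + \sqrt{16 + 45^{4}}\right) = -28412 - 45 \left(1 + \sqrt{16 + 4100625}\right) = -28412 - 45 \left(1 + \sqrt{4100641}\right) = -28412 - \left(45 + 45 \sqrt{4100641}\right) = -28457 - 45 \sqrt{4100641}$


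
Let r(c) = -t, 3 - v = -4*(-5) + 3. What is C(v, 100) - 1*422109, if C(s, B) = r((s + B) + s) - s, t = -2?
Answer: -422087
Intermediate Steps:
v = -20 (v = 3 - (-4*(-5) + 3) = 3 - (20 + 3) = 3 - 1*23 = 3 - 23 = -20)
r(c) = 2 (r(c) = -1*(-2) = 2)
C(s, B) = 2 - s
C(v, 100) - 1*422109 = (2 - 1*(-20)) - 1*422109 = (2 + 20) - 422109 = 22 - 422109 = -422087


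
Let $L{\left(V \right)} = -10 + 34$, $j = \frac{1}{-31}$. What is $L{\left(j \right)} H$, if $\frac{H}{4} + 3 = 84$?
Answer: $7776$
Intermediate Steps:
$H = 324$ ($H = -12 + 4 \cdot 84 = -12 + 336 = 324$)
$j = - \frac{1}{31} \approx -0.032258$
$L{\left(V \right)} = 24$
$L{\left(j \right)} H = 24 \cdot 324 = 7776$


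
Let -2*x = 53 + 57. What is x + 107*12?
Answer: 1229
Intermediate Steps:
x = -55 (x = -(53 + 57)/2 = -1/2*110 = -55)
x + 107*12 = -55 + 107*12 = -55 + 1284 = 1229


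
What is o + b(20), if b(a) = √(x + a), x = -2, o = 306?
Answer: 306 + 3*√2 ≈ 310.24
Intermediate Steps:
b(a) = √(-2 + a)
o + b(20) = 306 + √(-2 + 20) = 306 + √18 = 306 + 3*√2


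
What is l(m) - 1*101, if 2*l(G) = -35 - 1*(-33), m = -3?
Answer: -102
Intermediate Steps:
l(G) = -1 (l(G) = (-35 - 1*(-33))/2 = (-35 + 33)/2 = (1/2)*(-2) = -1)
l(m) - 1*101 = -1 - 1*101 = -1 - 101 = -102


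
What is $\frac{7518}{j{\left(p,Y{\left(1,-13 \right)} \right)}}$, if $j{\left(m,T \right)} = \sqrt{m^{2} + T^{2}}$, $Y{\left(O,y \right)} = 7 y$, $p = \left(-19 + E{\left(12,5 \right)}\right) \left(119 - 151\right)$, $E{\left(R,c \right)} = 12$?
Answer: $\frac{1074 \sqrt{1193}}{1193} \approx 31.095$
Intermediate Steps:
$p = 224$ ($p = \left(-19 + 12\right) \left(119 - 151\right) = \left(-7\right) \left(-32\right) = 224$)
$j{\left(m,T \right)} = \sqrt{T^{2} + m^{2}}$
$\frac{7518}{j{\left(p,Y{\left(1,-13 \right)} \right)}} = \frac{7518}{\sqrt{\left(7 \left(-13\right)\right)^{2} + 224^{2}}} = \frac{7518}{\sqrt{\left(-91\right)^{2} + 50176}} = \frac{7518}{\sqrt{8281 + 50176}} = \frac{7518}{\sqrt{58457}} = \frac{7518}{7 \sqrt{1193}} = 7518 \frac{\sqrt{1193}}{8351} = \frac{1074 \sqrt{1193}}{1193}$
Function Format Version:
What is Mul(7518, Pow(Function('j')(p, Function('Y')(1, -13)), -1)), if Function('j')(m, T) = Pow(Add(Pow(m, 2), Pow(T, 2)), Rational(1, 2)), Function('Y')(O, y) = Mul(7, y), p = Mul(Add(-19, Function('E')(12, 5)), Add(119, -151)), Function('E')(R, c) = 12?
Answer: Mul(Rational(1074, 1193), Pow(1193, Rational(1, 2))) ≈ 31.095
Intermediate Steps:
p = 224 (p = Mul(Add(-19, 12), Add(119, -151)) = Mul(-7, -32) = 224)
Function('j')(m, T) = Pow(Add(Pow(T, 2), Pow(m, 2)), Rational(1, 2))
Mul(7518, Pow(Function('j')(p, Function('Y')(1, -13)), -1)) = Mul(7518, Pow(Pow(Add(Pow(Mul(7, -13), 2), Pow(224, 2)), Rational(1, 2)), -1)) = Mul(7518, Pow(Pow(Add(Pow(-91, 2), 50176), Rational(1, 2)), -1)) = Mul(7518, Pow(Pow(Add(8281, 50176), Rational(1, 2)), -1)) = Mul(7518, Pow(Pow(58457, Rational(1, 2)), -1)) = Mul(7518, Pow(Mul(7, Pow(1193, Rational(1, 2))), -1)) = Mul(7518, Mul(Rational(1, 8351), Pow(1193, Rational(1, 2)))) = Mul(Rational(1074, 1193), Pow(1193, Rational(1, 2)))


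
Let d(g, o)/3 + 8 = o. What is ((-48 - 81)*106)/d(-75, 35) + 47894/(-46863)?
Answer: -23877188/140589 ≈ -169.84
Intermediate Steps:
d(g, o) = -24 + 3*o
((-48 - 81)*106)/d(-75, 35) + 47894/(-46863) = ((-48 - 81)*106)/(-24 + 3*35) + 47894/(-46863) = (-129*106)/(-24 + 105) + 47894*(-1/46863) = -13674/81 - 47894/46863 = -13674*1/81 - 47894/46863 = -4558/27 - 47894/46863 = -23877188/140589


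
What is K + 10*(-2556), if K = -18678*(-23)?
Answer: 404034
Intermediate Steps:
K = 429594
K + 10*(-2556) = 429594 + 10*(-2556) = 429594 - 25560 = 404034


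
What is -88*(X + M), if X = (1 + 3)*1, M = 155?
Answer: -13992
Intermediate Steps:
X = 4 (X = 4*1 = 4)
-88*(X + M) = -88*(4 + 155) = -88*159 = -13992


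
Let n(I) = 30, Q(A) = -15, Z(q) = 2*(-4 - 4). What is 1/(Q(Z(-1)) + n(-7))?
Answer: 1/15 ≈ 0.066667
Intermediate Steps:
Z(q) = -16 (Z(q) = 2*(-8) = -16)
1/(Q(Z(-1)) + n(-7)) = 1/(-15 + 30) = 1/15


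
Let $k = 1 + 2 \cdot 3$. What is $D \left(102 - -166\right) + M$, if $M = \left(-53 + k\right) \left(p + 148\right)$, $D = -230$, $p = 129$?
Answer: $-74382$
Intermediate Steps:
$k = 7$ ($k = 1 + 6 = 7$)
$M = -12742$ ($M = \left(-53 + 7\right) \left(129 + 148\right) = \left(-46\right) 277 = -12742$)
$D \left(102 - -166\right) + M = - 230 \left(102 - -166\right) - 12742 = - 230 \left(102 + 166\right) - 12742 = \left(-230\right) 268 - 12742 = -61640 - 12742 = -74382$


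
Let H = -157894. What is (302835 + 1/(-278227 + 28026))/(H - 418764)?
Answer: -37884809917/72140204129 ≈ -0.52516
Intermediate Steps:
(302835 + 1/(-278227 + 28026))/(H - 418764) = (302835 + 1/(-278227 + 28026))/(-157894 - 418764) = (302835 + 1/(-250201))/(-576658) = (302835 - 1/250201)*(-1/576658) = (75769619834/250201)*(-1/576658) = -37884809917/72140204129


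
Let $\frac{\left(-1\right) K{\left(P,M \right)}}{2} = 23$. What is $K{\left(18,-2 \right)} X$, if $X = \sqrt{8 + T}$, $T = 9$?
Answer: $- 46 \sqrt{17} \approx -189.66$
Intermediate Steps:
$K{\left(P,M \right)} = -46$ ($K{\left(P,M \right)} = \left(-2\right) 23 = -46$)
$X = \sqrt{17}$ ($X = \sqrt{8 + 9} = \sqrt{17} \approx 4.1231$)
$K{\left(18,-2 \right)} X = - 46 \sqrt{17}$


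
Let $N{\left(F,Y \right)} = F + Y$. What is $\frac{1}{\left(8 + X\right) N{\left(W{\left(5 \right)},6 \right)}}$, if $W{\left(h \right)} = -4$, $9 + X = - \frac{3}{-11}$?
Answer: $- \frac{11}{16} \approx -0.6875$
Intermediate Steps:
$X = - \frac{96}{11}$ ($X = -9 - \frac{3}{-11} = -9 - - \frac{3}{11} = -9 + \frac{3}{11} = - \frac{96}{11} \approx -8.7273$)
$\frac{1}{\left(8 + X\right) N{\left(W{\left(5 \right)},6 \right)}} = \frac{1}{\left(8 - \frac{96}{11}\right) \left(-4 + 6\right)} = \frac{1}{\left(- \frac{8}{11}\right) 2} = \frac{1}{- \frac{16}{11}} = - \frac{11}{16}$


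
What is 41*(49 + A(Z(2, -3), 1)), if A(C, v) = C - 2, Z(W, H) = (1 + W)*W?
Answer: 2173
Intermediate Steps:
Z(W, H) = W*(1 + W)
A(C, v) = -2 + C
41*(49 + A(Z(2, -3), 1)) = 41*(49 + (-2 + 2*(1 + 2))) = 41*(49 + (-2 + 2*3)) = 41*(49 + (-2 + 6)) = 41*(49 + 4) = 41*53 = 2173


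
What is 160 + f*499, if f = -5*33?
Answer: -82175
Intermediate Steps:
f = -165
160 + f*499 = 160 - 165*499 = 160 - 82335 = -82175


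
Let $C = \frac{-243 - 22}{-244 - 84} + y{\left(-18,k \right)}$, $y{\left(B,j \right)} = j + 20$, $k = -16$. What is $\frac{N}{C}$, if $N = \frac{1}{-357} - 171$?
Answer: $- \frac{20023744}{562989} \approx -35.567$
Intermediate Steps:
$y{\left(B,j \right)} = 20 + j$
$C = \frac{1577}{328}$ ($C = \frac{-243 - 22}{-244 - 84} + \left(20 - 16\right) = - \frac{265}{-328} + 4 = \left(-265\right) \left(- \frac{1}{328}\right) + 4 = \frac{265}{328} + 4 = \frac{1577}{328} \approx 4.8079$)
$N = - \frac{61048}{357}$ ($N = - \frac{1}{357} - 171 = - \frac{61048}{357} \approx -171.0$)
$\frac{N}{C} = - \frac{61048}{357 \cdot \frac{1577}{328}} = \left(- \frac{61048}{357}\right) \frac{328}{1577} = - \frac{20023744}{562989}$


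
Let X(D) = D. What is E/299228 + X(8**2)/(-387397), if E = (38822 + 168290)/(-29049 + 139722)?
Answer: -509804725238/3207304356656067 ≈ -0.00015895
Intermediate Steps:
E = 207112/110673 ≈ 1.8714
E/299228 + X(8**2)/(-387397) = (207112/110673)/299228 + 8**2/(-387397) = (207112/110673)*(1/299228) + 64*(-1/387397) = 51778/8279115111 - 64/387397 = -509804725238/3207304356656067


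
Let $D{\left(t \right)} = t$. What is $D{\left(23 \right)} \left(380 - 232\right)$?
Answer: $3404$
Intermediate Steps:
$D{\left(23 \right)} \left(380 - 232\right) = 23 \left(380 - 232\right) = 23 \cdot 148 = 3404$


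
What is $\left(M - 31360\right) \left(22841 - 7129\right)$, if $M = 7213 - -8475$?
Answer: $-246238464$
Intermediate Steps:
$M = 15688$ ($M = 7213 + 8475 = 15688$)
$\left(M - 31360\right) \left(22841 - 7129\right) = \left(15688 - 31360\right) \left(22841 - 7129\right) = \left(-15672\right) 15712 = -246238464$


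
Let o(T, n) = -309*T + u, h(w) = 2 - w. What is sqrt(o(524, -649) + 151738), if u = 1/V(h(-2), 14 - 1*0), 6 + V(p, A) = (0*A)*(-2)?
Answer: I*sqrt(366414)/6 ≈ 100.89*I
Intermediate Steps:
V(p, A) = -6 (V(p, A) = -6 + (0*A)*(-2) = -6 + 0*(-2) = -6 + 0 = -6)
u = -1/6 (u = 1/(-6) = -1/6 ≈ -0.16667)
o(T, n) = -1/6 - 309*T (o(T, n) = -309*T - 1/6 = -1/6 - 309*T)
sqrt(o(524, -649) + 151738) = sqrt((-1/6 - 309*524) + 151738) = sqrt((-1/6 - 161916) + 151738) = sqrt(-971497/6 + 151738) = sqrt(-61069/6) = I*sqrt(366414)/6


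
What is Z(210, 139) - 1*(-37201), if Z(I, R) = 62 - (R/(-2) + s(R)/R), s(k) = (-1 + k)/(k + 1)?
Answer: 181622578/4865 ≈ 37333.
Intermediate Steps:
s(k) = (-1 + k)/(1 + k)
Z(I, R) = 62 + R/2 - (-1 + R)/(R*(1 + R)) (Z(I, R) = 62 - (R/(-2) + ((-1 + R)/(1 + R))/R) = 62 - (R*(-½) + (-1 + R)/(R*(1 + R))) = 62 - (-R/2 + (-1 + R)/(R*(1 + R))) = 62 + (R/2 - (-1 + R)/(R*(1 + R))) = 62 + R/2 - (-1 + R)/(R*(1 + R)))
Z(210, 139) - 1*(-37201) = (1 - 1*139 + (½)*139*(1 + 139)*(124 + 139))/(139*(1 + 139)) - 1*(-37201) = (1/139)*(1 - 139 + (½)*139*140*263)/140 + 37201 = (1/139)*(1/140)*(1 - 139 + 2558990) + 37201 = (1/139)*(1/140)*2558852 + 37201 = 639713/4865 + 37201 = 181622578/4865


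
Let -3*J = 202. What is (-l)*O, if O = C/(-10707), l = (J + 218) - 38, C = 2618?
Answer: 884884/32121 ≈ 27.548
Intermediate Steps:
J = -202/3 (J = -⅓*202 = -202/3 ≈ -67.333)
l = 338/3 (l = (-202/3 + 218) - 38 = 452/3 - 38 = 338/3 ≈ 112.67)
O = -2618/10707 (O = 2618/(-10707) = 2618*(-1/10707) = -2618/10707 ≈ -0.24451)
(-l)*O = -1*338/3*(-2618/10707) = -338/3*(-2618/10707) = 884884/32121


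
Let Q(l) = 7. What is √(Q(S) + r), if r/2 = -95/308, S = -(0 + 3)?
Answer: √151382/154 ≈ 2.5265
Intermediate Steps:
S = -3 (S = -1*3 = -3)
r = -95/154 (r = 2*(-95/308) = -95/154 ≈ -0.61688)
√(Q(S) + r) = √(7 - 95/154) = √(983/154) = √151382/154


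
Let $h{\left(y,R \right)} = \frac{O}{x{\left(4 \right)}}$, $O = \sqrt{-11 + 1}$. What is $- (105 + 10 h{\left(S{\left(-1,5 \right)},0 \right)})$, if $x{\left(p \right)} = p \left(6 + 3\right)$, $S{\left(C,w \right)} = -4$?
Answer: $-105 - \frac{5 i \sqrt{10}}{18} \approx -105.0 - 0.87841 i$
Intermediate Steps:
$O = i \sqrt{10}$ ($O = \sqrt{-10} = i \sqrt{10} \approx 3.1623 i$)
$x{\left(p \right)} = 9 p$ ($x{\left(p \right)} = p 9 = 9 p$)
$h{\left(y,R \right)} = \frac{i \sqrt{10}}{36}$ ($h{\left(y,R \right)} = \frac{i \sqrt{10}}{9 \cdot 4} = \frac{i \sqrt{10}}{36}$)
$- (105 + 10 h{\left(S{\left(-1,5 \right)},0 \right)}) = - (105 + 10 \frac{i \sqrt{10}}{36}) = - (105 + \frac{5 i \sqrt{10}}{18}) = -105 - \frac{5 i \sqrt{10}}{18}$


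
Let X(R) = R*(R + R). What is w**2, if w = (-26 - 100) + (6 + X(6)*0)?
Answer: 14400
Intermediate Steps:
X(R) = 2*R**2 (X(R) = R*(2*R) = 2*R**2)
w = -120 (w = (-26 - 100) + (6 + (2*6**2)*0) = -126 + (6 + (2*36)*0) = -126 + (6 + 72*0) = -126 + (6 + 0) = -126 + 6 = -120)
w**2 = (-120)**2 = 14400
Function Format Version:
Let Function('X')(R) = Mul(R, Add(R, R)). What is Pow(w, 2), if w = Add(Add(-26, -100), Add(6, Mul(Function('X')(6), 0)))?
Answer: 14400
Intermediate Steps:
Function('X')(R) = Mul(2, Pow(R, 2)) (Function('X')(R) = Mul(R, Mul(2, R)) = Mul(2, Pow(R, 2)))
w = -120 (w = Add(Add(-26, -100), Add(6, Mul(Mul(2, Pow(6, 2)), 0))) = Add(-126, Add(6, Mul(Mul(2, 36), 0))) = Add(-126, Add(6, Mul(72, 0))) = Add(-126, Add(6, 0)) = Add(-126, 6) = -120)
Pow(w, 2) = Pow(-120, 2) = 14400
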